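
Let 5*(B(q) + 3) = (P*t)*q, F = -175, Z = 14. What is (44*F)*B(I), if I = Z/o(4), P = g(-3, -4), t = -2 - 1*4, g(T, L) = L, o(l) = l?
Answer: -106260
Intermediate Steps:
t = -6 (t = -2 - 4 = -6)
P = -4
I = 7/2 (I = 14/4 = 14*(1/4) = 7/2 ≈ 3.5000)
B(q) = -3 + 24*q/5 (B(q) = -3 + ((-4*(-6))*q)/5 = -3 + (24*q)/5 = -3 + 24*q/5)
(44*F)*B(I) = (44*(-175))*(-3 + (24/5)*(7/2)) = -7700*(-3 + 84/5) = -7700*69/5 = -106260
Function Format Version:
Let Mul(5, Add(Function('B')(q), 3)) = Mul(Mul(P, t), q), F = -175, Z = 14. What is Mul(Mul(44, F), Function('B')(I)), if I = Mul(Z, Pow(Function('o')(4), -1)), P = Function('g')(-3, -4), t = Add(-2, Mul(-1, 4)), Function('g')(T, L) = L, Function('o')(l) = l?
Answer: -106260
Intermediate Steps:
t = -6 (t = Add(-2, -4) = -6)
P = -4
I = Rational(7, 2) (I = Mul(14, Pow(4, -1)) = Mul(14, Rational(1, 4)) = Rational(7, 2) ≈ 3.5000)
Function('B')(q) = Add(-3, Mul(Rational(24, 5), q)) (Function('B')(q) = Add(-3, Mul(Rational(1, 5), Mul(Mul(-4, -6), q))) = Add(-3, Mul(Rational(1, 5), Mul(24, q))) = Add(-3, Mul(Rational(24, 5), q)))
Mul(Mul(44, F), Function('B')(I)) = Mul(Mul(44, -175), Add(-3, Mul(Rational(24, 5), Rational(7, 2)))) = Mul(-7700, Add(-3, Rational(84, 5))) = Mul(-7700, Rational(69, 5)) = -106260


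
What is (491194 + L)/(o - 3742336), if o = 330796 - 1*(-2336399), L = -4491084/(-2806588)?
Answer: -344645919289/754369457227 ≈ -0.45687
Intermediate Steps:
L = 1122771/701647 (L = -4491084*(-1/2806588) = 1122771/701647 ≈ 1.6002)
o = 2667195 (o = 330796 + 2336399 = 2667195)
(491194 + L)/(o - 3742336) = (491194 + 1122771/701647)/(2667195 - 3742336) = (344645919289/701647)/(-1075141) = (344645919289/701647)*(-1/1075141) = -344645919289/754369457227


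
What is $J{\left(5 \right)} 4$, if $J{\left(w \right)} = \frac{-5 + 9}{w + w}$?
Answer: $\frac{8}{5} \approx 1.6$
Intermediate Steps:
$J{\left(w \right)} = \frac{2}{w}$ ($J{\left(w \right)} = \frac{4}{2 w} = 4 \frac{1}{2 w} = \frac{2}{w}$)
$J{\left(5 \right)} 4 = \frac{2}{5} \cdot 4 = \frac{8}{5}$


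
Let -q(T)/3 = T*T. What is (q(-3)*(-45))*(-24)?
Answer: -29160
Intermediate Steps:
q(T) = -3*T² (q(T) = -3*T*T = -3*T²)
(q(-3)*(-45))*(-24) = (-3*(-3)²*(-45))*(-24) = (-3*9*(-45))*(-24) = -27*(-45)*(-24) = 1215*(-24) = -29160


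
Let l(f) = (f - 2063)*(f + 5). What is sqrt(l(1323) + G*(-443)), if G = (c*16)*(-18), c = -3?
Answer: 4*I*sqrt(85342) ≈ 1168.5*I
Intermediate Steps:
G = 864 (G = -3*16*(-18) = -48*(-18) = 864)
l(f) = (-2063 + f)*(5 + f)
sqrt(l(1323) + G*(-443)) = sqrt((-10315 + 1323**2 - 2058*1323) + 864*(-443)) = sqrt((-10315 + 1750329 - 2722734) - 382752) = sqrt(-982720 - 382752) = sqrt(-1365472) = 4*I*sqrt(85342)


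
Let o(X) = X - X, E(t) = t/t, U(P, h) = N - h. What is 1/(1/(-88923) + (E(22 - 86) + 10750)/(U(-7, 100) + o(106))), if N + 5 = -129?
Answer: -533538/24513113 ≈ -0.021765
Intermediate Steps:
N = -134 (N = -5 - 129 = -134)
U(P, h) = -134 - h
E(t) = 1
o(X) = 0
1/(1/(-88923) + (E(22 - 86) + 10750)/(U(-7, 100) + o(106))) = 1/(1/(-88923) + (1 + 10750)/((-134 - 1*100) + 0)) = 1/(-1/88923 + 10751/((-134 - 100) + 0)) = 1/(-1/88923 + 10751/(-234 + 0)) = 1/(-1/88923 + 10751/(-234)) = 1/(-1/88923 + 10751*(-1/234)) = 1/(-1/88923 - 827/18) = 1/(-24513113/533538) = -533538/24513113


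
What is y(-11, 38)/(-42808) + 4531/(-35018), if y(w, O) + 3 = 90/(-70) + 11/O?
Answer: -25778473317/199373722352 ≈ -0.12930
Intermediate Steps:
y(w, O) = -30/7 + 11/O (y(w, O) = -3 + (90/(-70) + 11/O) = -3 + (90*(-1/70) + 11/O) = -3 + (-9/7 + 11/O) = -30/7 + 11/O)
y(-11, 38)/(-42808) + 4531/(-35018) = (-30/7 + 11/38)/(-42808) + 4531/(-35018) = (-30/7 + 11*(1/38))*(-1/42808) + 4531*(-1/35018) = (-30/7 + 11/38)*(-1/42808) - 4531/35018 = -1063/266*(-1/42808) - 4531/35018 = 1063/11386928 - 4531/35018 = -25778473317/199373722352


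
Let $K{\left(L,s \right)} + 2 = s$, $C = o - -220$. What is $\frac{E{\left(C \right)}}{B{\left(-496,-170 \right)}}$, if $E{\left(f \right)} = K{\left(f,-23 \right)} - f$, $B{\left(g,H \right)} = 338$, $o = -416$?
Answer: $\frac{171}{338} \approx 0.50592$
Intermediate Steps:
$C = -196$ ($C = -416 - -220 = -416 + 220 = -196$)
$K{\left(L,s \right)} = -2 + s$
$E{\left(f \right)} = -25 - f$ ($E{\left(f \right)} = \left(-2 - 23\right) - f = -25 - f$)
$\frac{E{\left(C \right)}}{B{\left(-496,-170 \right)}} = \frac{-25 - -196}{338} = \left(-25 + 196\right) \frac{1}{338} = 171 \cdot \frac{1}{338} = \frac{171}{338}$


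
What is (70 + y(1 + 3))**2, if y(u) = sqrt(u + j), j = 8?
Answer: 4912 + 280*sqrt(3) ≈ 5397.0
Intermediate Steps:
y(u) = sqrt(8 + u) (y(u) = sqrt(u + 8) = sqrt(8 + u))
(70 + y(1 + 3))**2 = (70 + sqrt(8 + (1 + 3)))**2 = (70 + sqrt(8 + 4))**2 = (70 + sqrt(12))**2 = (70 + 2*sqrt(3))**2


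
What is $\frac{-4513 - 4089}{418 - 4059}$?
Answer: $\frac{782}{331} \approx 2.3625$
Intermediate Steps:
$\frac{-4513 - 4089}{418 - 4059} = - \frac{8602}{-3641} = \left(-8602\right) \left(- \frac{1}{3641}\right) = \frac{782}{331}$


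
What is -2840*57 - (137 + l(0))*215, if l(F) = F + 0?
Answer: -191335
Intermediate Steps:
l(F) = F
-2840*57 - (137 + l(0))*215 = -2840*57 - (137 + 0)*215 = -161880 - 137*215 = -161880 - 1*29455 = -161880 - 29455 = -191335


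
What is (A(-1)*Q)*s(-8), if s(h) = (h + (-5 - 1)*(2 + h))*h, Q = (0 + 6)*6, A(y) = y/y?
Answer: -8064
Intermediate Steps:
A(y) = 1
Q = 36 (Q = 6*6 = 36)
s(h) = h*(-12 - 5*h) (s(h) = (h - 6*(2 + h))*h = (h + (-12 - 6*h))*h = (-12 - 5*h)*h = h*(-12 - 5*h))
(A(-1)*Q)*s(-8) = (1*36)*(-1*(-8)*(12 + 5*(-8))) = 36*(-1*(-8)*(12 - 40)) = 36*(-1*(-8)*(-28)) = 36*(-224) = -8064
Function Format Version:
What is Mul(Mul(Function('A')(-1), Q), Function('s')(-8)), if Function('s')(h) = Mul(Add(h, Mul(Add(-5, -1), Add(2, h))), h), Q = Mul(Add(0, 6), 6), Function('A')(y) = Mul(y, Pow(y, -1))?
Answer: -8064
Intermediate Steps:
Function('A')(y) = 1
Q = 36 (Q = Mul(6, 6) = 36)
Function('s')(h) = Mul(h, Add(-12, Mul(-5, h))) (Function('s')(h) = Mul(Add(h, Mul(-6, Add(2, h))), h) = Mul(Add(h, Add(-12, Mul(-6, h))), h) = Mul(Add(-12, Mul(-5, h)), h) = Mul(h, Add(-12, Mul(-5, h))))
Mul(Mul(Function('A')(-1), Q), Function('s')(-8)) = Mul(Mul(1, 36), Mul(-1, -8, Add(12, Mul(5, -8)))) = Mul(36, Mul(-1, -8, Add(12, -40))) = Mul(36, Mul(-1, -8, -28)) = Mul(36, -224) = -8064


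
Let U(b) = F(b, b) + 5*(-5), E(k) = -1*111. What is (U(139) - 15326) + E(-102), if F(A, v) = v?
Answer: -15323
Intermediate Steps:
E(k) = -111
U(b) = -25 + b (U(b) = b + 5*(-5) = b - 25 = -25 + b)
(U(139) - 15326) + E(-102) = ((-25 + 139) - 15326) - 111 = (114 - 15326) - 111 = -15212 - 111 = -15323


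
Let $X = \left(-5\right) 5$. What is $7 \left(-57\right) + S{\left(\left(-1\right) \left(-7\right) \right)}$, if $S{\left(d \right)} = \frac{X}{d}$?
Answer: $- \frac{2818}{7} \approx -402.57$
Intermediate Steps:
$X = -25$
$S{\left(d \right)} = - \frac{25}{d}$
$7 \left(-57\right) + S{\left(\left(-1\right) \left(-7\right) \right)} = 7 \left(-57\right) - \frac{25}{\left(-1\right) \left(-7\right)} = -399 - \frac{25}{7} = - \frac{2818}{7}$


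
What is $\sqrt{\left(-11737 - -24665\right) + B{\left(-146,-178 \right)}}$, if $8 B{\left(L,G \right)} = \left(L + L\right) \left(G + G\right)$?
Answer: $\sqrt{25922} \approx 161.0$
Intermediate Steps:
$B{\left(L,G \right)} = \frac{G L}{2}$ ($B{\left(L,G \right)} = \frac{\left(L + L\right) \left(G + G\right)}{8} = \frac{2 L 2 G}{8} = \frac{4 G L}{8} = \frac{G L}{2}$)
$\sqrt{\left(-11737 - -24665\right) + B{\left(-146,-178 \right)}} = \sqrt{\left(-11737 - -24665\right) + \frac{1}{2} \left(-178\right) \left(-146\right)} = \sqrt{\left(-11737 + 24665\right) + 12994} = \sqrt{12928 + 12994} = \sqrt{25922}$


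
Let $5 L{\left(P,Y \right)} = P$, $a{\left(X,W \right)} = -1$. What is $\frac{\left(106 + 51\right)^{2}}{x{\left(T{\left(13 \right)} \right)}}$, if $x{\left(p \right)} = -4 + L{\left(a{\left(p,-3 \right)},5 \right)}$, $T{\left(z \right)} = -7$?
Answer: $- \frac{123245}{21} \approx -5868.8$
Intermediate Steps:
$L{\left(P,Y \right)} = \frac{P}{5}$
$x{\left(p \right)} = - \frac{21}{5}$ ($x{\left(p \right)} = -4 + \frac{1}{5} \left(-1\right) = -4 - \frac{1}{5} = - \frac{21}{5}$)
$\frac{\left(106 + 51\right)^{2}}{x{\left(T{\left(13 \right)} \right)}} = \frac{\left(106 + 51\right)^{2}}{- \frac{21}{5}} = 157^{2} \left(- \frac{5}{21}\right) = 24649 \left(- \frac{5}{21}\right) = - \frac{123245}{21}$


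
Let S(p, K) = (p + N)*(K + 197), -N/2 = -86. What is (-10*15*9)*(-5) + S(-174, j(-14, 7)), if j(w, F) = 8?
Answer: 6340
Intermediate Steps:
N = 172 (N = -2*(-86) = 172)
S(p, K) = (172 + p)*(197 + K) (S(p, K) = (p + 172)*(K + 197) = (172 + p)*(197 + K))
(-10*15*9)*(-5) + S(-174, j(-14, 7)) = (-10*15*9)*(-5) + (33884 + 172*8 + 197*(-174) + 8*(-174)) = -150*9*(-5) + (33884 + 1376 - 34278 - 1392) = -1350*(-5) - 410 = 6750 - 410 = 6340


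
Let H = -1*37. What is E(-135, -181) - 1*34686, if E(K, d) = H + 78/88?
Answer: -1527773/44 ≈ -34722.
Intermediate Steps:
H = -37
E(K, d) = -1589/44 (E(K, d) = -37 + 78/88 = -37 + 78*(1/88) = -37 + 39/44 = -1589/44)
E(-135, -181) - 1*34686 = -1589/44 - 1*34686 = -1589/44 - 34686 = -1527773/44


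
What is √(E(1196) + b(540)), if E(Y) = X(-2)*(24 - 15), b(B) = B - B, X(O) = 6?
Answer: 3*√6 ≈ 7.3485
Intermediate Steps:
b(B) = 0
E(Y) = 54 (E(Y) = 6*(24 - 15) = 6*9 = 54)
√(E(1196) + b(540)) = √(54 + 0) = √54 = 3*√6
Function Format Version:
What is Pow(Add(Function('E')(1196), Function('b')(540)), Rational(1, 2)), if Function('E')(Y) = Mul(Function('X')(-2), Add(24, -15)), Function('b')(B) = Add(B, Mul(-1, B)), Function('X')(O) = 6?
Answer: Mul(3, Pow(6, Rational(1, 2))) ≈ 7.3485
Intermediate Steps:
Function('b')(B) = 0
Function('E')(Y) = 54 (Function('E')(Y) = Mul(6, Add(24, -15)) = Mul(6, 9) = 54)
Pow(Add(Function('E')(1196), Function('b')(540)), Rational(1, 2)) = Pow(Add(54, 0), Rational(1, 2)) = Pow(54, Rational(1, 2)) = Mul(3, Pow(6, Rational(1, 2)))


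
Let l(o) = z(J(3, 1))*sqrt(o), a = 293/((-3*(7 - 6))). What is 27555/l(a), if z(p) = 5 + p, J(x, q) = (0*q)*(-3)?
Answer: -5511*I*sqrt(879)/293 ≈ -557.64*I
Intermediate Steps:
J(x, q) = 0 (J(x, q) = 0*(-3) = 0)
a = -293/3 (a = 293/((-3*1)) = 293/(-3) = 293*(-1/3) = -293/3 ≈ -97.667)
l(o) = 5*sqrt(o) (l(o) = (5 + 0)*sqrt(o) = 5*sqrt(o))
27555/l(a) = 27555/((5*sqrt(-293/3))) = 27555/((5*(I*sqrt(879)/3))) = 27555/((5*I*sqrt(879)/3)) = 27555*(-I*sqrt(879)/1465) = -5511*I*sqrt(879)/293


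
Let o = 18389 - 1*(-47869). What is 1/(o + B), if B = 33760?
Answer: 1/100018 ≈ 9.9982e-6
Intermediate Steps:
o = 66258 (o = 18389 + 47869 = 66258)
1/(o + B) = 1/(66258 + 33760) = 1/100018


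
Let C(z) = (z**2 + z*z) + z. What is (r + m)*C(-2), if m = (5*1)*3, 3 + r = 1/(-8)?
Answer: 285/4 ≈ 71.250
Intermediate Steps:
r = -25/8 (r = -3 + 1/(-8) = -3 - 1/8 = -25/8 ≈ -3.1250)
m = 15 (m = 5*3 = 15)
C(z) = z + 2*z**2 (C(z) = (z**2 + z**2) + z = 2*z**2 + z = z + 2*z**2)
(r + m)*C(-2) = (-25/8 + 15)*(-2*(1 + 2*(-2))) = 95*(-2*(1 - 4))/8 = 95*(-2*(-3))/8 = (95/8)*6 = 285/4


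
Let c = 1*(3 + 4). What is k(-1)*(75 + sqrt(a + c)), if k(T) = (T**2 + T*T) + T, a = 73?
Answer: 75 + 4*sqrt(5) ≈ 83.944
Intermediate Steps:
c = 7 (c = 1*7 = 7)
k(T) = T + 2*T**2 (k(T) = (T**2 + T**2) + T = 2*T**2 + T = T + 2*T**2)
k(-1)*(75 + sqrt(a + c)) = (-(1 + 2*(-1)))*(75 + sqrt(73 + 7)) = (-(1 - 2))*(75 + sqrt(80)) = (-1*(-1))*(75 + 4*sqrt(5)) = 1*(75 + 4*sqrt(5)) = 75 + 4*sqrt(5)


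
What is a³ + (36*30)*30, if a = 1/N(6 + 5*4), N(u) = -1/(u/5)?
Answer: 4032424/125 ≈ 32259.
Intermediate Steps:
N(u) = -5/u (N(u) = -1/(u*(⅕)) = -1/(u/5) = -5/u)
a = -26/5 (a = 1/(-5/(6 + 5*4)) = 1/(-5/(6 + 20)) = 1/(-5/26) = -26/5 ≈ -5.2000)
a³ + (36*30)*30 = (-26/5)³ + (36*30)*30 = -17576/125 + 1080*30 = -17576/125 + 32400 = 4032424/125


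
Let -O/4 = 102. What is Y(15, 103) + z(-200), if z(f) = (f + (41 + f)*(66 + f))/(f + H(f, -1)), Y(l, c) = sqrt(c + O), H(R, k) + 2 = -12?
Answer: -10553/107 + I*sqrt(305) ≈ -98.626 + 17.464*I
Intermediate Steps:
O = -408 (O = -4*102 = -408)
H(R, k) = -14 (H(R, k) = -2 - 12 = -14)
Y(l, c) = sqrt(-408 + c) (Y(l, c) = sqrt(c - 408) = sqrt(-408 + c))
z(f) = (f + (41 + f)*(66 + f))/(-14 + f) (z(f) = (f + (41 + f)*(66 + f))/(f - 14) = (f + (41 + f)*(66 + f))/(-14 + f))
Y(15, 103) + z(-200) = sqrt(-408 + 103) + (2706 + (-200)**2 + 108*(-200))/(-14 - 200) = sqrt(-305) + (2706 + 40000 - 21600)/(-214) = I*sqrt(305) - 1/214*21106 = I*sqrt(305) - 10553/107 = -10553/107 + I*sqrt(305)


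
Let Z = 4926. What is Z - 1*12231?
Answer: -7305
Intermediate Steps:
Z - 1*12231 = 4926 - 1*12231 = 4926 - 12231 = -7305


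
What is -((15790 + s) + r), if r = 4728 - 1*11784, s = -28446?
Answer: 19712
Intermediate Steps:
r = -7056 (r = 4728 - 11784 = -7056)
-((15790 + s) + r) = -((15790 - 28446) - 7056) = -(-12656 - 7056) = -1*(-19712) = 19712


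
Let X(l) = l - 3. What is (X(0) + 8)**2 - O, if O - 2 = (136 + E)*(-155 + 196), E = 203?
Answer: -13876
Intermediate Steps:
X(l) = -3 + l
O = 13901 (O = 2 + (136 + 203)*(-155 + 196) = 2 + 339*41 = 2 + 13899 = 13901)
(X(0) + 8)**2 - O = ((-3 + 0) + 8)**2 - 1*13901 = (-3 + 8)**2 - 13901 = 5**2 - 13901 = 25 - 13901 = -13876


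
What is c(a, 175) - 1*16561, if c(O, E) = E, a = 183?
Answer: -16386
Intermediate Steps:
c(a, 175) - 1*16561 = 175 - 1*16561 = 175 - 16561 = -16386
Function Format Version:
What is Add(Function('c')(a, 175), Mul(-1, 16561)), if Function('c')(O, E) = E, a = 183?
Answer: -16386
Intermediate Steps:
Add(Function('c')(a, 175), Mul(-1, 16561)) = Add(175, Mul(-1, 16561)) = Add(175, -16561) = -16386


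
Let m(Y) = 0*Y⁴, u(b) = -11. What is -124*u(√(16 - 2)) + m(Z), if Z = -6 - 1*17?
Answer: 1364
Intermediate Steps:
Z = -23 (Z = -6 - 17 = -23)
m(Y) = 0
-124*u(√(16 - 2)) + m(Z) = -124*(-11) + 0 = 1364 + 0 = 1364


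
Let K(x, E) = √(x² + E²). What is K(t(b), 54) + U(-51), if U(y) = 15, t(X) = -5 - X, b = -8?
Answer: 15 + 15*√13 ≈ 69.083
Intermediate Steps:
K(x, E) = √(E² + x²)
K(t(b), 54) + U(-51) = √(54² + (-5 - 1*(-8))²) + 15 = √(2916 + (-5 + 8)²) + 15 = √(2916 + 3²) + 15 = √(2916 + 9) + 15 = √2925 + 15 = 15*√13 + 15 = 15 + 15*√13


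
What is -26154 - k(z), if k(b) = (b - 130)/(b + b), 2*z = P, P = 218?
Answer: -5701551/218 ≈ -26154.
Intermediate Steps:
z = 109 (z = (½)*218 = 109)
k(b) = (-130 + b)/(2*b) (k(b) = (-130 + b)/((2*b)) = (-130 + b)*(1/(2*b)) = (-130 + b)/(2*b))
-26154 - k(z) = -26154 - (-130 + 109)/(2*109) = -26154 - (-21)/(2*109) = -26154 - 1*(-21/218) = -26154 + 21/218 = -5701551/218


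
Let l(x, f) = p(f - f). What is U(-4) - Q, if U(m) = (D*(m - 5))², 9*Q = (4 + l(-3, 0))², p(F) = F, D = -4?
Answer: 11648/9 ≈ 1294.2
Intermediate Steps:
l(x, f) = 0 (l(x, f) = f - f = 0)
Q = 16/9 (Q = (4 + 0)²/9 = (⅑)*4² = (⅑)*16 = 16/9 ≈ 1.7778)
U(m) = (20 - 4*m)² (U(m) = (-4*(m - 5))² = (-4*(-5 + m))² = (20 - 4*m)²)
U(-4) - Q = 16*(-5 - 4)² - 1*16/9 = 16*(-9)² - 16/9 = 16*81 - 16/9 = 1296 - 16/9 = 11648/9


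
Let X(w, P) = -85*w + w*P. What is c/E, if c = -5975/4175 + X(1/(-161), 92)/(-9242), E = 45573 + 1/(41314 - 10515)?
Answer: -1564684892493/49825825869020216 ≈ -3.1403e-5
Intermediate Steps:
X(w, P) = -85*w + P*w
E = 1403602828/30799 (E = 45573 + 1/30799 = 1403602828/30799 ≈ 45573.)
c = -50803107/35498522 (c = -5975/4175 + ((-85 + 92)/(-161))/(-9242) = -5975*1/4175 - 1/161*7*(-1/9242) = -239/167 - 1/23*(-1/9242) = -239/167 + 1/212566 = -50803107/35498522 ≈ -1.4311)
c/E = -50803107/(35498522*1403602828/30799) = -50803107/35498522*30799/1403602828 = -1564684892493/49825825869020216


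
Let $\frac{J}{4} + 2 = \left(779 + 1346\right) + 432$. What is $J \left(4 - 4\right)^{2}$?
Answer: $0$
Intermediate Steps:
$J = 10220$ ($J = -8 + 4 \left(\left(779 + 1346\right) + 432\right) = -8 + 4 \left(2125 + 432\right) = -8 + 4 \cdot 2557 = -8 + 10228 = 10220$)
$J \left(4 - 4\right)^{2} = 10220 \left(4 - 4\right)^{2} = 10220 \cdot 0^{2} = 10220 \cdot 0 = 0$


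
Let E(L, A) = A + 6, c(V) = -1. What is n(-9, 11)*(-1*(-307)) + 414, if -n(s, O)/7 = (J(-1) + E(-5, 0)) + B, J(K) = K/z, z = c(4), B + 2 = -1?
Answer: -8182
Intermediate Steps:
B = -3 (B = -2 - 1 = -3)
z = -1
E(L, A) = 6 + A
J(K) = -K (J(K) = K/(-1) = K*(-1) = -K)
n(s, O) = -28 (n(s, O) = -7*((-1*(-1) + (6 + 0)) - 3) = -7*((1 + 6) - 3) = -7*(7 - 3) = -7*4 = -28)
n(-9, 11)*(-1*(-307)) + 414 = -(-28)*(-307) + 414 = -28*307 + 414 = -8596 + 414 = -8182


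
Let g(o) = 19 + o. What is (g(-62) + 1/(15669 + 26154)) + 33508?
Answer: 1399606696/41823 ≈ 33465.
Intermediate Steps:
(g(-62) + 1/(15669 + 26154)) + 33508 = ((19 - 62) + 1/(15669 + 26154)) + 33508 = (-43 + 1/41823) + 33508 = -1798388/41823 + 33508 = 1399606696/41823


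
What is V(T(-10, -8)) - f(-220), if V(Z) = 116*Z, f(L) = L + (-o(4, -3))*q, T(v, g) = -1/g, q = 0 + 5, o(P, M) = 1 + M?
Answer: 449/2 ≈ 224.50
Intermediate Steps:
q = 5
f(L) = 10 + L (f(L) = L - (1 - 3)*5 = L - 1*(-2)*5 = L + 2*5 = L + 10 = 10 + L)
V(T(-10, -8)) - f(-220) = 116*(-1/(-8)) - (10 - 220) = 116*(-1*(-⅛)) - 1*(-210) = 116*(⅛) + 210 = 29/2 + 210 = 449/2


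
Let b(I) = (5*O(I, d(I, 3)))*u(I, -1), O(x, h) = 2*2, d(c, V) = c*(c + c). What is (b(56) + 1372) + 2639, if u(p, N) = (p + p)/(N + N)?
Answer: 2891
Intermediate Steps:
u(p, N) = p/N (u(p, N) = (2*p)/((2*N)) = (2*p)*(1/(2*N)) = p/N)
d(c, V) = 2*c**2 (d(c, V) = c*(2*c) = 2*c**2)
O(x, h) = 4
b(I) = -20*I (b(I) = (5*4)*(I/(-1)) = 20*(I*(-1)) = 20*(-I) = -20*I)
(b(56) + 1372) + 2639 = (-20*56 + 1372) + 2639 = (-1120 + 1372) + 2639 = 252 + 2639 = 2891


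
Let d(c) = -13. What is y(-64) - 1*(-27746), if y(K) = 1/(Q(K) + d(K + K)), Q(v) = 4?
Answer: 249713/9 ≈ 27746.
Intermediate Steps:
y(K) = -⅑ (y(K) = 1/(4 - 13) = 1/(-9) = -⅑)
y(-64) - 1*(-27746) = -⅑ - 1*(-27746) = -⅑ + 27746 = 249713/9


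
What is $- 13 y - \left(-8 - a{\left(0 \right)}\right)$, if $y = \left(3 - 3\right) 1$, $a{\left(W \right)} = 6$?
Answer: $14$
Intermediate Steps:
$y = 0$ ($y = 0 \cdot 1 = 0$)
$- 13 y - \left(-8 - a{\left(0 \right)}\right) = \left(-13\right) 0 + \left(\left(6 + 15\right) - 7\right) = 0 + \left(21 - 7\right) = 0 + 14 = 14$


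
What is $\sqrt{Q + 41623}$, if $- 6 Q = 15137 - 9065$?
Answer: $\sqrt{40611} \approx 201.52$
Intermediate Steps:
$Q = -1012$ ($Q = - \frac{15137 - 9065}{6} = \left(- \frac{1}{6}\right) 6072 = -1012$)
$\sqrt{Q + 41623} = \sqrt{-1012 + 41623} = \sqrt{40611}$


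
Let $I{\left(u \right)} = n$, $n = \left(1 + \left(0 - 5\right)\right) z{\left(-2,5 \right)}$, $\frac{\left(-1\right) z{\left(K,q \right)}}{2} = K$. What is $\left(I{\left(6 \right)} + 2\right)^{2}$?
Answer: $196$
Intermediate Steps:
$z{\left(K,q \right)} = - 2 K$
$n = -16$ ($n = \left(1 + \left(0 - 5\right)\right) \left(\left(-2\right) \left(-2\right)\right) = \left(1 - 5\right) 4 = \left(-4\right) 4 = -16$)
$I{\left(u \right)} = -16$
$\left(I{\left(6 \right)} + 2\right)^{2} = \left(-16 + 2\right)^{2} = \left(-14\right)^{2} = 196$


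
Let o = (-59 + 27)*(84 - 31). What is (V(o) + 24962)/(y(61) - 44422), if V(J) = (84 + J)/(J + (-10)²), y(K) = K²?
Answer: -9960241/16239699 ≈ -0.61333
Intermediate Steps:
o = -1696 (o = -32*53 = -1696)
V(J) = (84 + J)/(100 + J) (V(J) = (84 + J)/(J + 100) = (84 + J)/(100 + J))
(V(o) + 24962)/(y(61) - 44422) = ((84 - 1696)/(100 - 1696) + 24962)/(61² - 44422) = (-1612/(-1596) + 24962)/(3721 - 44422) = (-1/1596*(-1612) + 24962)/(-40701) = (403/399 + 24962)*(-1/40701) = (9960241/399)*(-1/40701) = -9960241/16239699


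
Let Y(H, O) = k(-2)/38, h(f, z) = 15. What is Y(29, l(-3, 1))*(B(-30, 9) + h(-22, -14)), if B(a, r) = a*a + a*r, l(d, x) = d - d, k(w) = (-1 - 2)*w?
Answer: 1935/19 ≈ 101.84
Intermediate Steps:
k(w) = -3*w
l(d, x) = 0
B(a, r) = a**2 + a*r
Y(H, O) = 3/19 (Y(H, O) = -3*(-2)/38 = 6*(1/38) = 3/19)
Y(29, l(-3, 1))*(B(-30, 9) + h(-22, -14)) = 3*(-30*(-30 + 9) + 15)/19 = 3*(-30*(-21) + 15)/19 = 3*(630 + 15)/19 = (3/19)*645 = 1935/19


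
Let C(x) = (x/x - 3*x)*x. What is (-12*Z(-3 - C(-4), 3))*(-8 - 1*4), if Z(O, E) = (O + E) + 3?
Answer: 7920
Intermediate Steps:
C(x) = x*(1 - 3*x) (C(x) = (1 - 3*x)*x = x*(1 - 3*x))
Z(O, E) = 3 + E + O (Z(O, E) = (E + O) + 3 = 3 + E + O)
(-12*Z(-3 - C(-4), 3))*(-8 - 1*4) = (-12*(3 + 3 + (-3 - (-4)*(1 - 3*(-4)))))*(-8 - 1*4) = (-12*(3 + 3 + (-3 - (-4)*(1 + 12))))*(-8 - 4) = -12*(3 + 3 + (-3 - (-4)*13))*(-12) = -12*(3 + 3 + (-3 - 1*(-52)))*(-12) = -12*(3 + 3 + (-3 + 52))*(-12) = -12*(3 + 3 + 49)*(-12) = -12*55*(-12) = -660*(-12) = 7920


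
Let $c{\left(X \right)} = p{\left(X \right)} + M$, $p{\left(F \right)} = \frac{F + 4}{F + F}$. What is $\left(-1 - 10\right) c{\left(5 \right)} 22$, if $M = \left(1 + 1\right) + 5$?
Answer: $- \frac{9559}{5} \approx -1911.8$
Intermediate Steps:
$p{\left(F \right)} = \frac{4 + F}{2 F}$
$M = 7$ ($M = 2 + 5 = 7$)
$c{\left(X \right)} = 7 + \frac{4 + X}{2 X}$ ($c{\left(X \right)} = \frac{4 + X}{2 X} + 7 = 7 + \frac{4 + X}{2 X}$)
$\left(-1 - 10\right) c{\left(5 \right)} 22 = \left(-1 - 10\right) \left(\frac{15}{2} + \frac{2}{5}\right) 22 = - 11 \left(\frac{15}{2} + 2 \cdot \frac{1}{5}\right) 22 = - 11 \left(\frac{15}{2} + \frac{2}{5}\right) 22 = \left(-11\right) \frac{79}{10} \cdot 22 = \left(- \frac{869}{10}\right) 22 = - \frac{9559}{5}$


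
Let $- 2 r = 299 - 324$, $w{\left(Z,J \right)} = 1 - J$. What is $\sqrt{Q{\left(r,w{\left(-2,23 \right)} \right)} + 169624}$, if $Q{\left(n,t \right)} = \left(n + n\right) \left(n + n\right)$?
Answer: $\sqrt{170249} \approx 412.61$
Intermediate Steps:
$r = \frac{25}{2}$ ($r = - \frac{299 - 324}{2} = \left(- \frac{1}{2}\right) \left(-25\right) = \frac{25}{2} \approx 12.5$)
$Q{\left(n,t \right)} = 4 n^{2}$ ($Q{\left(n,t \right)} = 2 n 2 n = 4 n^{2}$)
$\sqrt{Q{\left(r,w{\left(-2,23 \right)} \right)} + 169624} = \sqrt{4 \left(\frac{25}{2}\right)^{2} + 169624} = \sqrt{4 \cdot \frac{625}{4} + 169624} = \sqrt{625 + 169624} = \sqrt{170249}$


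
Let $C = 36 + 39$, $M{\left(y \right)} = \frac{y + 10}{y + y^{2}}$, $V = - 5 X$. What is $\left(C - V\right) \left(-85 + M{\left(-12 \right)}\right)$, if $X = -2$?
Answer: $- \frac{364715}{66} \approx -5526.0$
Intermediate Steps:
$V = 10$ ($V = \left(-5\right) \left(-2\right) = 10$)
$M{\left(y \right)} = \frac{10 + y}{y + y^{2}}$
$C = 75$
$\left(C - V\right) \left(-85 + M{\left(-12 \right)}\right) = \left(75 - 10\right) \left(-85 + \frac{10 - 12}{\left(-12\right) \left(1 - 12\right)}\right) = \left(75 - 10\right) \left(-85 - \frac{1}{12} \frac{1}{-11} \left(-2\right)\right) = 65 \left(-85 - \left(- \frac{1}{132}\right) \left(-2\right)\right) = 65 \left(-85 - \frac{1}{66}\right) = 65 \left(- \frac{5611}{66}\right) = - \frac{364715}{66}$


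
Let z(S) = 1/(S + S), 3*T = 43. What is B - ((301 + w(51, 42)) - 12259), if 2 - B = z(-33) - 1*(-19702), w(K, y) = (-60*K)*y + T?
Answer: 2656801/22 ≈ 1.2076e+5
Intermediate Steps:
T = 43/3 (T = (1/3)*43 = 43/3 ≈ 14.333)
w(K, y) = 43/3 - 60*K*y (w(K, y) = (-60*K)*y + 43/3 = -60*K*y + 43/3 = 43/3 - 60*K*y)
z(S) = 1/(2*S)
B = -1300199/66 (B = 2 - ((1/2)/(-33) - 1*(-19702)) = 2 - ((1/2)*(-1/33) + 19702) = 2 - (-1/66 + 19702) = 2 - 1*1300331/66 = 2 - 1300331/66 = -1300199/66 ≈ -19700.)
B - ((301 + w(51, 42)) - 12259) = -1300199/66 - ((301 + (43/3 - 60*51*42)) - 12259) = -1300199/66 - ((301 + (43/3 - 128520)) - 12259) = -1300199/66 - ((301 - 385517/3) - 12259) = -1300199/66 - (-384614/3 - 12259) = -1300199/66 - 1*(-421391/3) = -1300199/66 + 421391/3 = 2656801/22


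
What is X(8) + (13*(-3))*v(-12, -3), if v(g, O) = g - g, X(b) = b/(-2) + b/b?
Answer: -3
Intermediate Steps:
X(b) = 1 - b/2 (X(b) = b*(-½) + 1 = -b/2 + 1 = 1 - b/2)
v(g, O) = 0
X(8) + (13*(-3))*v(-12, -3) = (1 - ½*8) + (13*(-3))*0 = (1 - 4) - 39*0 = -3 + 0 = -3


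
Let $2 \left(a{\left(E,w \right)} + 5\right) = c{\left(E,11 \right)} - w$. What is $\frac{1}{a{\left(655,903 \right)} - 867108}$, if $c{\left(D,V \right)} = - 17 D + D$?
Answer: $- \frac{2}{1745609} \approx -1.1457 \cdot 10^{-6}$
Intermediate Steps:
$c{\left(D,V \right)} = - 16 D$
$a{\left(E,w \right)} = -5 - 8 E - \frac{w}{2}$ ($a{\left(E,w \right)} = -5 + \frac{- 16 E - w}{2} = -5 + \frac{- w - 16 E}{2} = -5 - \left(\frac{w}{2} + 8 E\right) = -5 - 8 E - \frac{w}{2}$)
$\frac{1}{a{\left(655,903 \right)} - 867108} = \frac{1}{\left(-5 - 5240 - \frac{903}{2}\right) - 867108} = \frac{1}{- \frac{11393}{2} - 867108} = \frac{1}{- \frac{1745609}{2}} = - \frac{2}{1745609}$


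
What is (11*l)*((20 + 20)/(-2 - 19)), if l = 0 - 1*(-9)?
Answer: -1320/7 ≈ -188.57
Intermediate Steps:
l = 9 (l = 0 + 9 = 9)
(11*l)*((20 + 20)/(-2 - 19)) = (11*9)*((20 + 20)/(-2 - 19)) = 99*(40/(-21)) = 99*(40*(-1/21)) = 99*(-40/21) = -1320/7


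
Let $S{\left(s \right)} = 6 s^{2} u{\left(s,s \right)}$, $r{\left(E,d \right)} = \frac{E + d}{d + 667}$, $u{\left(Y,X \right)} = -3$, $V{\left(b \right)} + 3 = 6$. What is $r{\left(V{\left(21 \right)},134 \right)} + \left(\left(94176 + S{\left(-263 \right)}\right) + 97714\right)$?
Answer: $- \frac{843574615}{801} \approx -1.0532 \cdot 10^{6}$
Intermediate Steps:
$V{\left(b \right)} = 3$ ($V{\left(b \right)} = -3 + 6 = 3$)
$r{\left(E,d \right)} = \frac{E + d}{667 + d}$
$S{\left(s \right)} = - 18 s^{2}$ ($S{\left(s \right)} = 6 s^{2} \left(-3\right) = - 18 s^{2}$)
$r{\left(V{\left(21 \right)},134 \right)} + \left(\left(94176 + S{\left(-263 \right)}\right) + 97714\right) = \frac{3 + 134}{667 + 134} + \left(\left(94176 - 18 \left(-263\right)^{2}\right) + 97714\right) = \frac{1}{801} \cdot 137 + \left(\left(94176 - 1245042\right) + 97714\right) = \frac{137}{801} + \left(-1150866 + 97714\right) = \frac{137}{801} - 1053152 = - \frac{843574615}{801}$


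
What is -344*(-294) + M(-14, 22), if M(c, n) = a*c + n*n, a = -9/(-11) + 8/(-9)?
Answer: 10060478/99 ≈ 1.0162e+5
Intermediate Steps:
a = -7/99 (a = -9*(-1/11) + 8*(-1/9) = 9/11 - 8/9 = -7/99 ≈ -0.070707)
M(c, n) = n**2 - 7*c/99 (M(c, n) = -7*c/99 + n*n = -7*c/99 + n**2 = n**2 - 7*c/99)
-344*(-294) + M(-14, 22) = -344*(-294) + (22**2 - 7/99*(-14)) = 101136 + (484 + 98/99) = 101136 + 48014/99 = 10060478/99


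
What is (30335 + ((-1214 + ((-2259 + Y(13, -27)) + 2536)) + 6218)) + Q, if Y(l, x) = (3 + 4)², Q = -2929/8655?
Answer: 308677646/8655 ≈ 35665.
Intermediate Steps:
Q = -2929/8655 (Q = -2929*1/8655 = -2929/8655 ≈ -0.33842)
Y(l, x) = 49 (Y(l, x) = 7² = 49)
(30335 + ((-1214 + ((-2259 + Y(13, -27)) + 2536)) + 6218)) + Q = (30335 + ((-1214 + ((-2259 + 49) + 2536)) + 6218)) - 2929/8655 = (30335 + ((-1214 + (-2210 + 2536)) + 6218)) - 2929/8655 = (30335 + ((-1214 + 326) + 6218)) - 2929/8655 = (30335 + (-888 + 6218)) - 2929/8655 = (30335 + 5330) - 2929/8655 = 35665 - 2929/8655 = 308677646/8655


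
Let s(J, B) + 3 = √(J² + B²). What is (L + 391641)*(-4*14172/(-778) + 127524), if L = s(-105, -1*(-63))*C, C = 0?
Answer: 19439171530380/389 ≈ 4.9972e+10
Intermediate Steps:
s(J, B) = -3 + √(B² + J²) (s(J, B) = -3 + √(J² + B²) = -3 + √(B² + J²))
L = 0 (L = (-3 + √((-1*(-63))² + (-105)²))*0 = (-3 + √(63² + 11025))*0 = (-3 + √(3969 + 11025))*0 = (-3 + √14994)*0 = (-3 + 21*√34)*0 = 0)
(L + 391641)*(-4*14172/(-778) + 127524) = (0 + 391641)*(-4*14172/(-778) + 127524) = 391641*(-56688*(-1/778) + 127524) = 391641*(28344/389 + 127524) = 391641*(49635180/389) = 19439171530380/389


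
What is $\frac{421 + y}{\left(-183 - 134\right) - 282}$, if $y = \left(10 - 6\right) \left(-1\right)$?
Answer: $- \frac{417}{599} \approx -0.69616$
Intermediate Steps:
$y = -4$ ($y = 4 \left(-1\right) = -4$)
$\frac{421 + y}{\left(-183 - 134\right) - 282} = \frac{421 - 4}{\left(-183 - 134\right) - 282} = \frac{417}{-317 - 282} = \frac{417}{-599} = 417 \left(- \frac{1}{599}\right) = - \frac{417}{599}$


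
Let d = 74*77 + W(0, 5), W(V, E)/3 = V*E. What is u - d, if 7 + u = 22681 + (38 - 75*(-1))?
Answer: 17089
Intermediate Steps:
W(V, E) = 3*E*V (W(V, E) = 3*(V*E) = 3*(E*V) = 3*E*V)
u = 22787 (u = -7 + (22681 + (38 - 75*(-1))) = -7 + (22681 + (38 + 75)) = -7 + (22681 + 113) = -7 + 22794 = 22787)
d = 5698 (d = 74*77 + 3*5*0 = 5698 + 0 = 5698)
u - d = 22787 - 1*5698 = 22787 - 5698 = 17089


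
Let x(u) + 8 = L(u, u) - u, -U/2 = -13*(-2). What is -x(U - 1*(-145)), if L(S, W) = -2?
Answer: 103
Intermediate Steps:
U = -52 (U = -(-26)*(-2) = -2*26 = -52)
x(u) = -10 - u (x(u) = -8 + (-2 - u) = -10 - u)
-x(U - 1*(-145)) = -(-10 - (-52 - 1*(-145))) = -(-10 - (-52 + 145)) = -(-10 - 1*93) = -(-10 - 93) = -1*(-103) = 103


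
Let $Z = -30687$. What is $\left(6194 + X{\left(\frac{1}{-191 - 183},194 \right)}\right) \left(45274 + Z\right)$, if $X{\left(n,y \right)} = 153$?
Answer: $92583689$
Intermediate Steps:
$\left(6194 + X{\left(\frac{1}{-191 - 183},194 \right)}\right) \left(45274 + Z\right) = \left(6194 + 153\right) \left(45274 - 30687\right) = 6347 \cdot 14587 = 92583689$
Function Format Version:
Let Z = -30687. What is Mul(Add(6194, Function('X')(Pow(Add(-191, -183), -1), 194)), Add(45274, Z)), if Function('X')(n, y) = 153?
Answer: 92583689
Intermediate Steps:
Mul(Add(6194, Function('X')(Pow(Add(-191, -183), -1), 194)), Add(45274, Z)) = Mul(Add(6194, 153), Add(45274, -30687)) = Mul(6347, 14587) = 92583689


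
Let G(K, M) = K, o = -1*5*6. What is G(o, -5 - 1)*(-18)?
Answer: 540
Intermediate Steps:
o = -30 (o = -5*6 = -30)
G(o, -5 - 1)*(-18) = -30*(-18) = 540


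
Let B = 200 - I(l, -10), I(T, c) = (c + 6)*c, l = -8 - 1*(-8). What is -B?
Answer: -160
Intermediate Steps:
l = 0 (l = -8 + 8 = 0)
I(T, c) = c*(6 + c) (I(T, c) = (6 + c)*c = c*(6 + c))
B = 160 (B = 200 - (-10)*(6 - 10) = 200 - (-10)*(-4) = 200 - 1*40 = 200 - 40 = 160)
-B = -1*160 = -160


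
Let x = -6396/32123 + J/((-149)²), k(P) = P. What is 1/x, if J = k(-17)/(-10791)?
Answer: -591979918761/117868885565 ≈ -5.0224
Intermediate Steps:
J = 17/10791 (J = -17/(-10791) = -17*(-1/10791) = 17/10791 ≈ 0.0015754)
x = -117868885565/591979918761 (x = -6396/32123 + 17/(10791*((-149)²)) = -6396*1/32123 + (17/10791)/22201 = -492/2471 + (17/10791)*(1/22201) = -492/2471 + 17/239570991 = -117868885565/591979918761 ≈ -0.19911)
1/x = 1/(-117868885565/591979918761) = -591979918761/117868885565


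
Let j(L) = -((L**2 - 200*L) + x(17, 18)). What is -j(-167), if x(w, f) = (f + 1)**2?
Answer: 61650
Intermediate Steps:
x(w, f) = (1 + f)**2
j(L) = -361 - L**2 + 200*L (j(L) = -((L**2 - 200*L) + (1 + 18)**2) = -((L**2 - 200*L) + 19**2) = -((L**2 - 200*L) + 361) = -(361 + L**2 - 200*L) = -361 - L**2 + 200*L)
-j(-167) = -(-361 - 1*(-167)**2 + 200*(-167)) = -(-361 - 1*27889 - 33400) = -(-361 - 27889 - 33400) = -1*(-61650) = 61650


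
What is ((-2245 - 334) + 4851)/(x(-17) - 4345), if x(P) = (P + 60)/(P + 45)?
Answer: -63616/121617 ≈ -0.52308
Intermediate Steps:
x(P) = (60 + P)/(45 + P)
((-2245 - 334) + 4851)/(x(-17) - 4345) = ((-2245 - 334) + 4851)/((60 - 17)/(45 - 17) - 4345) = (-2579 + 4851)/(43/28 - 4345) = 2272/((1/28)*43 - 4345) = 2272/(43/28 - 4345) = 2272/(-121617/28) = 2272*(-28/121617) = -63616/121617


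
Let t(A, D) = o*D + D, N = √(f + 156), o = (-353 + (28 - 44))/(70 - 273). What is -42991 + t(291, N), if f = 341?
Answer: -42991 + 572*√497/203 ≈ -42928.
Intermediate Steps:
o = 369/203 (o = (-353 - 16)/(-203) = -369*(-1/203) = 369/203 ≈ 1.8177)
N = √497 (N = √(341 + 156) = √497 ≈ 22.293)
t(A, D) = 572*D/203 (t(A, D) = 369*D/203 + D = 572*D/203)
-42991 + t(291, N) = -42991 + 572*√497/203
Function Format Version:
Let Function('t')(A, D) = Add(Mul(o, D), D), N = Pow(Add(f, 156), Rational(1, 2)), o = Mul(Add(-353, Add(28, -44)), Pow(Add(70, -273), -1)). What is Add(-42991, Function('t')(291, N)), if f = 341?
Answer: Add(-42991, Mul(Rational(572, 203), Pow(497, Rational(1, 2)))) ≈ -42928.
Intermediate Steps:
o = Rational(369, 203) (o = Mul(Add(-353, -16), Pow(-203, -1)) = Mul(-369, Rational(-1, 203)) = Rational(369, 203) ≈ 1.8177)
N = Pow(497, Rational(1, 2)) (N = Pow(Add(341, 156), Rational(1, 2)) = Pow(497, Rational(1, 2)) ≈ 22.293)
Function('t')(A, D) = Mul(Rational(572, 203), D) (Function('t')(A, D) = Add(Mul(Rational(369, 203), D), D) = Mul(Rational(572, 203), D))
Add(-42991, Function('t')(291, N)) = Add(-42991, Mul(Rational(572, 203), Pow(497, Rational(1, 2))))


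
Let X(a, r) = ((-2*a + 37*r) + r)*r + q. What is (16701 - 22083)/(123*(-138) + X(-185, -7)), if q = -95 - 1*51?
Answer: 117/388 ≈ 0.30155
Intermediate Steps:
q = -146 (q = -95 - 51 = -146)
X(a, r) = -146 + r*(-2*a + 38*r) (X(a, r) = ((-2*a + 37*r) + r)*r - 146 = (-2*a + 38*r)*r - 146 = r*(-2*a + 38*r) - 146 = -146 + r*(-2*a + 38*r))
(16701 - 22083)/(123*(-138) + X(-185, -7)) = (16701 - 22083)/(123*(-138) + (-146 + 38*(-7)² - 2*(-185)*(-7))) = -5382/(-16974 + (-146 + 38*49 - 2590)) = -5382/(-16974 + (-146 + 1862 - 2590)) = -5382/(-16974 - 874) = -5382/(-17848) = -5382*(-1/17848) = 117/388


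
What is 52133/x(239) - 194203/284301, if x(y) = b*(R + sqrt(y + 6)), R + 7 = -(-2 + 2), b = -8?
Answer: -14864965505/63683424 - 52133*sqrt(5)/224 ≈ -753.83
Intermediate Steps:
R = -7 (R = -7 - (-2 + 2) = -7 - 1*0 = -7 + 0 = -7)
x(y) = 56 - 8*sqrt(6 + y) (x(y) = -8*(-7 + sqrt(y + 6)) = -8*(-7 + sqrt(6 + y)) = 56 - 8*sqrt(6 + y))
52133/x(239) - 194203/284301 = 52133/(56 - 8*sqrt(6 + 239)) - 194203/284301 = 52133/(56 - 56*sqrt(5)) - 194203*1/284301 = 52133/(56 - 56*sqrt(5)) - 194203/284301 = -194203/284301 + 52133/(56 - 56*sqrt(5))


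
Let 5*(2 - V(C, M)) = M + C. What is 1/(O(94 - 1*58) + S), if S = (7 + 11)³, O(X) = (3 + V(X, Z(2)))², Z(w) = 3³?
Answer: 25/147244 ≈ 0.00016979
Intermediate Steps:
Z(w) = 27
V(C, M) = 2 - C/5 - M/5 (V(C, M) = 2 - (M + C)/5 = 2 - (C + M)/5 = 2 + (-C/5 - M/5) = 2 - C/5 - M/5)
O(X) = (-⅖ - X/5)² (O(X) = (3 + (2 - X/5 - ⅕*27))² = (3 + (2 - X/5 - 27/5))² = (3 + (-17/5 - X/5))² = (-⅖ - X/5)²)
S = 5832 (S = 18³ = 5832)
1/(O(94 - 1*58) + S) = 1/((2 + (94 - 1*58))²/25 + 5832) = 1/((2 + (94 - 58))²/25 + 5832) = 1/((2 + 36)²/25 + 5832) = 1/((1/25)*38² + 5832) = 1/((1/25)*1444 + 5832) = 1/(1444/25 + 5832) = 1/(147244/25) = 25/147244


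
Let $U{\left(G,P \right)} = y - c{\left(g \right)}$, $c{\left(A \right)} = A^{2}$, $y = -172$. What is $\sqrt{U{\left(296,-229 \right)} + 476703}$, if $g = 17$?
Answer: $13 \sqrt{2818} \approx 690.1$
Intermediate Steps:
$U{\left(G,P \right)} = -461$ ($U{\left(G,P \right)} = -172 - 17^{2} = -172 - 289 = -461$)
$\sqrt{U{\left(296,-229 \right)} + 476703} = \sqrt{-461 + 476703} = \sqrt{476242} = 13 \sqrt{2818}$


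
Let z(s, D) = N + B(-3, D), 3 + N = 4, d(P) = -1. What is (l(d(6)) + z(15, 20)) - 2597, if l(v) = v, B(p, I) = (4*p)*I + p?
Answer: -2840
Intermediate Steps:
B(p, I) = p + 4*I*p (B(p, I) = 4*I*p + p = p + 4*I*p)
N = 1 (N = -3 + 4 = 1)
z(s, D) = -2 - 12*D (z(s, D) = 1 - 3*(1 + 4*D) = 1 + (-3 - 12*D) = -2 - 12*D)
(l(d(6)) + z(15, 20)) - 2597 = (-1 + (-2 - 12*20)) - 2597 = (-1 + (-2 - 240)) - 2597 = (-1 - 242) - 2597 = -243 - 2597 = -2840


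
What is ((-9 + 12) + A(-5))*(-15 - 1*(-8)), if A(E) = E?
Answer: 14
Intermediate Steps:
((-9 + 12) + A(-5))*(-15 - 1*(-8)) = ((-9 + 12) - 5)*(-15 - 1*(-8)) = (3 - 5)*(-15 + 8) = -2*(-7) = 14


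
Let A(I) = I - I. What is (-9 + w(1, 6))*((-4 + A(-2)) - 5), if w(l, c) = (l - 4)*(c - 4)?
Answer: 135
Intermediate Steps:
A(I) = 0
w(l, c) = (-4 + c)*(-4 + l) (w(l, c) = (-4 + l)*(-4 + c) = (-4 + c)*(-4 + l))
(-9 + w(1, 6))*((-4 + A(-2)) - 5) = (-9 + (16 - 4*6 - 4*1 + 6*1))*((-4 + 0) - 5) = (-9 + (16 - 24 - 4 + 6))*(-4 - 5) = (-9 - 6)*(-9) = -15*(-9) = 135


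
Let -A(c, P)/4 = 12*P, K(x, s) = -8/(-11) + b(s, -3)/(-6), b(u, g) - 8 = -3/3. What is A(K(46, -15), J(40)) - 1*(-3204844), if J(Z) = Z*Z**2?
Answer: 132844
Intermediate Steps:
b(u, g) = 7 (b(u, g) = 8 - 3/3 = 8 - 3*1/3 = 8 - 1 = 7)
J(Z) = Z**3
K(x, s) = -29/66 (K(x, s) = -8/(-11) + 7/(-6) = -8*(-1/11) + 7*(-1/6) = 8/11 - 7/6 = -29/66)
A(c, P) = -48*P
A(K(46, -15), J(40)) - 1*(-3204844) = -48*40**3 - 1*(-3204844) = -48*64000 + 3204844 = -3072000 + 3204844 = 132844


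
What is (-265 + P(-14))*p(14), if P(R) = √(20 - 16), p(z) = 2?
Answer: -526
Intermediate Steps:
P(R) = 2 (P(R) = √4 = 2)
(-265 + P(-14))*p(14) = (-265 + 2)*2 = -263*2 = -526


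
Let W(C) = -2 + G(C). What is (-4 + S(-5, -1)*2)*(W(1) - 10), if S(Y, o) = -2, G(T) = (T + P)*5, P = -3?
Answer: 176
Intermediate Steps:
G(T) = -15 + 5*T (G(T) = (T - 3)*5 = (-3 + T)*5 = -15 + 5*T)
W(C) = -17 + 5*C (W(C) = -2 + (-15 + 5*C) = -17 + 5*C)
(-4 + S(-5, -1)*2)*(W(1) - 10) = (-4 - 2*2)*((-17 + 5*1) - 10) = (-4 - 4)*((-17 + 5) - 10) = -8*(-12 - 10) = -8*(-22) = 176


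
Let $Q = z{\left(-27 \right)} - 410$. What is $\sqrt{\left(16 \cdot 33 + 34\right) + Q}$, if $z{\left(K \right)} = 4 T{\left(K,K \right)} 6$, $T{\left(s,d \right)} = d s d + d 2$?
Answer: $56 i \sqrt{151} \approx 688.14 i$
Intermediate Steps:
$T{\left(s,d \right)} = 2 d + s d^{2}$ ($T{\left(s,d \right)} = s d^{2} + 2 d = 2 d + s d^{2}$)
$z{\left(K \right)} = 24 K \left(2 + K^{2}\right)$ ($z{\left(K \right)} = 4 K \left(2 + K K\right) 6 = 4 K \left(2 + K^{2}\right) 6 = 24 K \left(2 + K^{2}\right)$)
$Q = -474098$ ($Q = 24 \left(-27\right) \left(2 + \left(-27\right)^{2}\right) - 410 = 24 \left(-27\right) \left(2 + 729\right) - 410 = 24 \left(-27\right) 731 - 410 = -473688 - 410 = -474098$)
$\sqrt{\left(16 \cdot 33 + 34\right) + Q} = \sqrt{\left(16 \cdot 33 + 34\right) - 474098} = \sqrt{\left(528 + 34\right) - 474098} = \sqrt{562 - 474098} = \sqrt{-473536} = 56 i \sqrt{151}$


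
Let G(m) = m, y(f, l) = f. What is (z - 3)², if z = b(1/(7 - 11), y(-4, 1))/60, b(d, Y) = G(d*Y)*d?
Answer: 519841/57600 ≈ 9.0250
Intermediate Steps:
b(d, Y) = Y*d² (b(d, Y) = (d*Y)*d = (Y*d)*d = Y*d²)
z = -1/240 (z = -4/(7 - 11)²/60 = -4*(1/(-4))²*(1/60) = -4*(-¼)²*(1/60) = -4*1/16*(1/60) = -¼*1/60 = -1/240 ≈ -0.0041667)
(z - 3)² = (-1/240 - 3)² = (-721/240)² = 519841/57600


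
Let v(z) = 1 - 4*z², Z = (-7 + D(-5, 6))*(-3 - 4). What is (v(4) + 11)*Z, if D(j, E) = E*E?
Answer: 10556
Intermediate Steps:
D(j, E) = E²
Z = -203 (Z = (-7 + 6²)*(-3 - 4) = (-7 + 36)*(-7) = 29*(-7) = -203)
(v(4) + 11)*Z = ((1 - 4*4²) + 11)*(-203) = ((1 - 4*16) + 11)*(-203) = ((1 - 64) + 11)*(-203) = (-63 + 11)*(-203) = -52*(-203) = 10556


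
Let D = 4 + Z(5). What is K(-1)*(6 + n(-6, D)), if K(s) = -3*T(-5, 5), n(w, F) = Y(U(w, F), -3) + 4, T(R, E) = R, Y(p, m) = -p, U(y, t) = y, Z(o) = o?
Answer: 240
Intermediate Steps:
D = 9 (D = 4 + 5 = 9)
n(w, F) = 4 - w (n(w, F) = -w + 4 = 4 - w)
K(s) = 15 (K(s) = -3*(-5) = 15)
K(-1)*(6 + n(-6, D)) = 15*(6 + (4 - 1*(-6))) = 15*(6 + (4 + 6)) = 15*(6 + 10) = 15*16 = 240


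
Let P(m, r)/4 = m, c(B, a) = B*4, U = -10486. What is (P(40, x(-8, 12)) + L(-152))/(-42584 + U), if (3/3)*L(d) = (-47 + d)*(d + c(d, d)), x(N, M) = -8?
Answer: -15140/5307 ≈ -2.8528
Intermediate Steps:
c(B, a) = 4*B
P(m, r) = 4*m
L(d) = 5*d*(-47 + d) (L(d) = (-47 + d)*(d + 4*d) = (-47 + d)*(5*d) = 5*d*(-47 + d))
(P(40, x(-8, 12)) + L(-152))/(-42584 + U) = (4*40 + 5*(-152)*(-47 - 152))/(-42584 - 10486) = (160 + 5*(-152)*(-199))/(-53070) = (160 + 151240)*(-1/53070) = 151400*(-1/53070) = -15140/5307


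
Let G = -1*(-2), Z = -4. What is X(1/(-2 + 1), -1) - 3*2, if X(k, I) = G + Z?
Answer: -8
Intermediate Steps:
G = 2
X(k, I) = -2 (X(k, I) = 2 - 4 = -2)
X(1/(-2 + 1), -1) - 3*2 = -2 - 3*2 = -2 - 6 = -8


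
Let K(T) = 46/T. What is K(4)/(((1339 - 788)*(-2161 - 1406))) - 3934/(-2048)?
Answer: 3865963463/2012587008 ≈ 1.9209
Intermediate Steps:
K(4)/(((1339 - 788)*(-2161 - 1406))) - 3934/(-2048) = (46/4)/(((1339 - 788)*(-2161 - 1406))) - 3934/(-2048) = (46*(1/4))/((551*(-3567))) - 3934*(-1/2048) = (23/2)/(-1965417) + 1967/1024 = (23/2)*(-1/1965417) + 1967/1024 = -23/3930834 + 1967/1024 = 3865963463/2012587008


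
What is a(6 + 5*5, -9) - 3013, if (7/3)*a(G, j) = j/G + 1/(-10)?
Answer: -6538573/2170 ≈ -3013.2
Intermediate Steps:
a(G, j) = -3/70 + 3*j/(7*G) (a(G, j) = 3*(j/G + 1/(-10))/7 = 3*(j/G + 1*(-1/10))/7 = 3*(j/G - 1/10)/7 = 3*(-1/10 + j/G)/7 = -3/70 + 3*j/(7*G))
a(6 + 5*5, -9) - 3013 = 3*(-(6 + 5*5) + 10*(-9))/(70*(6 + 5*5)) - 3013 = 3*(-(6 + 25) - 90)/(70*(6 + 25)) - 3013 = (3/70)*(-1*31 - 90)/31 - 3013 = (3/70)*(1/31)*(-31 - 90) - 3013 = (3/70)*(1/31)*(-121) - 3013 = -363/2170 - 3013 = -6538573/2170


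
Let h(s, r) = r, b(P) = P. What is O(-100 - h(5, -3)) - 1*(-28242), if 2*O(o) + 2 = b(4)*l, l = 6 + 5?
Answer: 28263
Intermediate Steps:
l = 11
O(o) = 21 (O(o) = -1 + (4*11)/2 = -1 + (1/2)*44 = -1 + 22 = 21)
O(-100 - h(5, -3)) - 1*(-28242) = 21 - 1*(-28242) = 21 + 28242 = 28263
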